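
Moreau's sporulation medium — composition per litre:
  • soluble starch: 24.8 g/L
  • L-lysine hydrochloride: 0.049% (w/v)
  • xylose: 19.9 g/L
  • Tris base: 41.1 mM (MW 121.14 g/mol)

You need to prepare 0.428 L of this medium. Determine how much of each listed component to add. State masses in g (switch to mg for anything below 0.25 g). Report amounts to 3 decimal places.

soluble starch 10.614 g; L-lysine hydrochloride 209.720 mg; xylose 8.517 g; Tris base 2.131 g

Working volume: 0.428 L.
soluble starch: 24.8 g/L × 0.428 L = 10.614 g
L-lysine hydrochloride: 0.049 g per 100 mL × 428 mL ÷ 100 = 0.20972 g = 209.720 mg
xylose: 19.9 g/L × 0.428 L = 8.517 g
Tris base: 41.1 mmol/L × 121.14 g/mol × 0.428 L ÷ 1000 = 2.131 g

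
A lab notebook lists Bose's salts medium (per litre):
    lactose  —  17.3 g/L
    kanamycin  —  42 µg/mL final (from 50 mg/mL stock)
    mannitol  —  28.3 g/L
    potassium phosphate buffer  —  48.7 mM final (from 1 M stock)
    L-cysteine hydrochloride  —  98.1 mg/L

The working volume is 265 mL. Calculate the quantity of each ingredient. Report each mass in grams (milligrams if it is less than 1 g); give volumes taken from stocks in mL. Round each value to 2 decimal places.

lactose 4.58 g; kanamycin 0.22 mL; mannitol 7.50 g; potassium phosphate buffer 12.91 mL; L-cysteine hydrochloride 26.00 mg

Working volume: 265 mL = 0.265 L.
lactose: 17.3 g/L × 0.265 L = 4.58 g
kanamycin: C1V1 = C2V2 → 42 µg/mL × 265 mL ÷ 50000 µg/mL = 0.22 mL
mannitol: 28.3 g/L × 0.265 L = 7.50 g
potassium phosphate buffer: dilute stock: 48.7 mM × 265 mL ÷ 1000 mM = 12.91 mL
L-cysteine hydrochloride: 98.1 mg/L × 0.265 L = 26.00 mg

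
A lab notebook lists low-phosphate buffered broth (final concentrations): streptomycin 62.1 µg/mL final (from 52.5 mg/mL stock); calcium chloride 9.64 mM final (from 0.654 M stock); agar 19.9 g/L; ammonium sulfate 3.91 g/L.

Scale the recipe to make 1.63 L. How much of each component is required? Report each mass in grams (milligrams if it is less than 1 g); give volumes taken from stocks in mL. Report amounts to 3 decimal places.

streptomycin 1.928 mL; calcium chloride 24.026 mL; agar 32.437 g; ammonium sulfate 6.373 g

Scale factor relative to 1 L: 1.63.
streptomycin: C1V1 = C2V2 → 62.1 µg/mL × 1630 mL ÷ 52500 µg/mL = 1.928 mL
calcium chloride: C1V1 = C2V2 → 9.64 mM × 1630 mL ÷ 654 mM = 24.026 mL
agar: 19.9 g/L × 1.63 L = 32.437 g
ammonium sulfate: 3.91 g/L × 1.63 L = 6.373 g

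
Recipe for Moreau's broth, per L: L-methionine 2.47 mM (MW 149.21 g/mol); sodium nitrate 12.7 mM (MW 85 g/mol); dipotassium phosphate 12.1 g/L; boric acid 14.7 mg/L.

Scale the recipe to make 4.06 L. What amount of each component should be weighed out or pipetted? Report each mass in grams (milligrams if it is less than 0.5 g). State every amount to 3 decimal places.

L-methionine 1.496 g; sodium nitrate 4.383 g; dipotassium phosphate 49.126 g; boric acid 59.682 mg

Working volume: 4.06 L.
L-methionine: 2.47 mmol/L × 149.21 g/mol × 4.06 L ÷ 1000 = 1.496 g
sodium nitrate: 12.7 mmol/L × 85 g/mol × 4.06 L ÷ 1000 = 4.383 g
dipotassium phosphate: 12.1 g/L × 4.06 L = 49.126 g
boric acid: 14.7 mg/L × 4.06 L = 59.682 mg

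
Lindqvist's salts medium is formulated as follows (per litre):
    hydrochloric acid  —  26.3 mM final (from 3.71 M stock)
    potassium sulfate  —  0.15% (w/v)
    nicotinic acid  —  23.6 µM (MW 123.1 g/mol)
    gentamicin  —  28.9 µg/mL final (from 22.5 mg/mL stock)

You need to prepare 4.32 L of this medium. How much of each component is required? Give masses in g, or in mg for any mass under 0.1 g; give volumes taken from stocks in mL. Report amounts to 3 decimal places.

hydrochloric acid 30.624 mL; potassium sulfate 6.480 g; nicotinic acid 12.550 mg; gentamicin 5.549 mL

Working volume: 4.32 L.
hydrochloric acid: V = C2·V2/C1 = 26.3 mM × 4320 mL ÷ 3710 mM = 30.624 mL
potassium sulfate: 0.15 g per 100 mL × 4320 mL ÷ 100 = 6.480 g
nicotinic acid: 23.6 µmol/L × 123.1 g/mol × 4.32 L ÷ 1000 = 12.550 mg
gentamicin: dilute stock: 28.9 µg/mL × 4320 mL ÷ 22500 µg/mL = 5.549 mL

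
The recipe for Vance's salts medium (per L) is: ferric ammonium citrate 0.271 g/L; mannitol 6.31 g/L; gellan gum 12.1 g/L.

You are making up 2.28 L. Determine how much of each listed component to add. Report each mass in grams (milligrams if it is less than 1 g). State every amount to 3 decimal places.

Working volume: 2.28 L.
ferric ammonium citrate: 0.271 g/L × 2.28 L = 0.61788 g = 617.880 mg
mannitol: 6.31 g/L × 2.28 L = 14.387 g
gellan gum: 12.1 g/L × 2.28 L = 27.588 g

ferric ammonium citrate 617.880 mg; mannitol 14.387 g; gellan gum 27.588 g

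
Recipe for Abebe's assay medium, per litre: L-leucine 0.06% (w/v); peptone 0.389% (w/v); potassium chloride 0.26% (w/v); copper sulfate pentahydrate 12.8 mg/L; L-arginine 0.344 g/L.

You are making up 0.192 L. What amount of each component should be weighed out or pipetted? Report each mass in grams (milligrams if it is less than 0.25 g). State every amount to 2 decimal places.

L-leucine 115.20 mg; peptone 0.75 g; potassium chloride 0.50 g; copper sulfate pentahydrate 2.46 mg; L-arginine 66.05 mg

Working volume: 0.192 L.
L-leucine: 0.06 g per 100 mL × 192 mL ÷ 100 = 0.1152 g = 115.20 mg
peptone: 0.389 g per 100 mL × 192 mL ÷ 100 = 0.75 g
potassium chloride: 0.26% w/v = 2.6 g/L → 2.6 × 0.192 L = 0.50 g
copper sulfate pentahydrate: 12.8 mg/L × 0.192 L = 2.46 mg
L-arginine: 0.344 g/L × 0.192 L = 0.066048 g = 66.05 mg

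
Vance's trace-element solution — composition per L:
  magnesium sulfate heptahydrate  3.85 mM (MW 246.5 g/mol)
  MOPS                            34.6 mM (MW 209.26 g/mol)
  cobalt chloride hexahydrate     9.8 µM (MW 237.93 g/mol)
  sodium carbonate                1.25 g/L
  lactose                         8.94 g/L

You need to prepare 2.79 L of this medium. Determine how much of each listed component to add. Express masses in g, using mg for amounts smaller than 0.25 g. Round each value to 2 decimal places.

Scale factor relative to 1 L: 2.79.
magnesium sulfate heptahydrate: 3.85 mmol/L × 246.5 g/mol × 2.79 L ÷ 1000 = 2.65 g
MOPS: 34.6 mmol/L × 209.26 g/mol × 2.79 L ÷ 1000 = 20.20 g
cobalt chloride hexahydrate: 9.8 µmol/L × 237.93 g/mol × 2.79 L ÷ 1000 = 6.51 mg
sodium carbonate: 1.25 g/L × 2.79 L = 3.49 g
lactose: 8.94 g/L × 2.79 L = 24.94 g

magnesium sulfate heptahydrate 2.65 g; MOPS 20.20 g; cobalt chloride hexahydrate 6.51 mg; sodium carbonate 3.49 g; lactose 24.94 g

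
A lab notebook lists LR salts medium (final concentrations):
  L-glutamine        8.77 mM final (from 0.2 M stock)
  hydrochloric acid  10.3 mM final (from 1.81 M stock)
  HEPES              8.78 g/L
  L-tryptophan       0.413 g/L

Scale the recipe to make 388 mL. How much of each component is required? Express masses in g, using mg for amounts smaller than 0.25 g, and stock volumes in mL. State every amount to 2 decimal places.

Target volume = 388 mL = 0.388 L.
L-glutamine: V = C2·V2/C1 = 8.77 mM × 388 mL ÷ 200 mM = 17.01 mL
hydrochloric acid: V = C2·V2/C1 = 10.3 mM × 388 mL ÷ 1810 mM = 2.21 mL
HEPES: 8.78 g/L × 0.388 L = 3.41 g
L-tryptophan: 0.413 g/L × 0.388 L = 0.160244 g = 160.24 mg

L-glutamine 17.01 mL; hydrochloric acid 2.21 mL; HEPES 3.41 g; L-tryptophan 160.24 mg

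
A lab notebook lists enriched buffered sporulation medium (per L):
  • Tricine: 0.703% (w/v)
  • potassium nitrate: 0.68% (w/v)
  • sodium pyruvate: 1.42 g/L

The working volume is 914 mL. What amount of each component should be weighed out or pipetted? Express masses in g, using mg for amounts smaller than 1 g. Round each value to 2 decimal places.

Scale factor relative to 1 L: 0.914.
Tricine: 0.703% w/v = 7.03 g/L → 7.03 × 0.914 L = 6.43 g
potassium nitrate: 0.68% w/v = 6.8 g/L → 6.8 × 0.914 L = 6.22 g
sodium pyruvate: 1.42 g/L × 0.914 L = 1.30 g

Tricine 6.43 g; potassium nitrate 6.22 g; sodium pyruvate 1.30 g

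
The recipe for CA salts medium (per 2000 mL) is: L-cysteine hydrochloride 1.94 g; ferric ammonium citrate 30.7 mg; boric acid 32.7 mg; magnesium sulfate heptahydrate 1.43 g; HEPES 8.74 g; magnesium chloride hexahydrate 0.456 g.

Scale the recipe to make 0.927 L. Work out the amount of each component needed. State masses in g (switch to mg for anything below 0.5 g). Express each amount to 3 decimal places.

Scale factor = 927 mL / 2000 mL = 0.4635.
L-cysteine hydrochloride: 1.94 g × (927 mL / 2000 mL) = 0.899 g
ferric ammonium citrate: 30.7 mg × (927 mL / 2000 mL) = 14.229 mg
boric acid: 32.7 mg × (927 mL / 2000 mL) = 15.156 mg
magnesium sulfate heptahydrate: 1.43 g × (927 mL / 2000 mL) = 0.663 g
HEPES: 8.74 g × (927 mL / 2000 mL) = 4.051 g
magnesium chloride hexahydrate: 0.456 g × (927 mL / 2000 mL) = 0.211356 g = 211.356 mg

L-cysteine hydrochloride 0.899 g; ferric ammonium citrate 14.229 mg; boric acid 15.156 mg; magnesium sulfate heptahydrate 0.663 g; HEPES 4.051 g; magnesium chloride hexahydrate 211.356 mg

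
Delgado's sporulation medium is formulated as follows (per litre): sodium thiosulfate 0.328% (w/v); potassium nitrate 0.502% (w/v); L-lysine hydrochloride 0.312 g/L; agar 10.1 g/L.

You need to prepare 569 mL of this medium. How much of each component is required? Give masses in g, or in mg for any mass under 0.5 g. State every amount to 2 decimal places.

sodium thiosulfate 1.87 g; potassium nitrate 2.86 g; L-lysine hydrochloride 177.53 mg; agar 5.75 g

Target volume = 569 mL = 0.569 L.
sodium thiosulfate: 0.328 g per 100 mL × 569 mL ÷ 100 = 1.87 g
potassium nitrate: 0.502% w/v = 5.02 g/L → 5.02 × 0.569 L = 2.86 g
L-lysine hydrochloride: 0.312 g/L × 0.569 L = 0.177528 g = 177.53 mg
agar: 10.1 g/L × 0.569 L = 5.75 g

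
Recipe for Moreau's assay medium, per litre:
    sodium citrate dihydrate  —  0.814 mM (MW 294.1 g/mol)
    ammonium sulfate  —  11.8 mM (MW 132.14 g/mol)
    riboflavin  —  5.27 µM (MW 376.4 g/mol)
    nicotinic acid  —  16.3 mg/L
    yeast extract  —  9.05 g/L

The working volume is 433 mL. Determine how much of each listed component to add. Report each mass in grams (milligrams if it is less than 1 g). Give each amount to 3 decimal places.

sodium citrate dihydrate 103.659 mg; ammonium sulfate 675.156 mg; riboflavin 0.859 mg; nicotinic acid 7.058 mg; yeast extract 3.919 g

Working volume: 433 mL = 0.433 L.
sodium citrate dihydrate: 0.814 mmol/L × 294.1 mg/mmol × 0.433 L = 103.659 mg
ammonium sulfate: 11.8 mmol/L × 132.14 mg/mmol × 0.433 L = 675.156 mg
riboflavin: 5.27 µmol/L × 376.4 g/mol × 0.433 L ÷ 1000 = 0.859 mg
nicotinic acid: 16.3 mg/L × 0.433 L = 7.058 mg
yeast extract: 9.05 g/L × 0.433 L = 3.919 g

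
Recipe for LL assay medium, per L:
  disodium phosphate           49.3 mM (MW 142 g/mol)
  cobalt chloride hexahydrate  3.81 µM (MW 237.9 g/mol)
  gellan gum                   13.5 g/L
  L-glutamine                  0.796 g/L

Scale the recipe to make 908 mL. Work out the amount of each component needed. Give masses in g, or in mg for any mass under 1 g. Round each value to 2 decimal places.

disodium phosphate 6.36 g; cobalt chloride hexahydrate 0.82 mg; gellan gum 12.26 g; L-glutamine 722.77 mg

Scale factor relative to 1 L: 0.908.
disodium phosphate: 49.3 mmol/L × 142 g/mol × 0.908 L ÷ 1000 = 6.36 g
cobalt chloride hexahydrate: 3.81 µmol/L × 237.9 g/mol × 0.908 L ÷ 1000 = 0.82 mg
gellan gum: 13.5 g/L × 0.908 L = 12.26 g
L-glutamine: 0.796 g/L × 0.908 L = 0.722768 g = 722.77 mg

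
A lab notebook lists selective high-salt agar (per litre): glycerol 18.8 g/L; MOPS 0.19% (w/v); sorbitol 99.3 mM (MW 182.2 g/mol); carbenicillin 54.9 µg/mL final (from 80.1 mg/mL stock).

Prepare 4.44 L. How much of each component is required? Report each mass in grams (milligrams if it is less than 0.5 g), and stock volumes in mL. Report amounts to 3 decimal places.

Working volume: 4.44 L.
glycerol: 18.8 g/L × 4.44 L = 83.472 g
MOPS: 0.19 g per 100 mL × 4440 mL ÷ 100 = 8.436 g
sorbitol: 99.3 mmol/L × 182.2 g/mol × 4.44 L ÷ 1000 = 80.331 g
carbenicillin: dilute stock: 54.9 µg/mL × 4440 mL ÷ 80100 µg/mL = 3.043 mL

glycerol 83.472 g; MOPS 8.436 g; sorbitol 80.331 g; carbenicillin 3.043 mL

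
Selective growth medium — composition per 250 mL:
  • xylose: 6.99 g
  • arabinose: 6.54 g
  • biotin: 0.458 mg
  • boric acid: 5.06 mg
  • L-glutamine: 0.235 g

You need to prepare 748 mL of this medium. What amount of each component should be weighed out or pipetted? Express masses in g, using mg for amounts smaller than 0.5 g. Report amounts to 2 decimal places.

xylose 20.91 g; arabinose 19.57 g; biotin 1.37 mg; boric acid 15.14 mg; L-glutamine 0.70 g

Scale factor = 748 mL / 250 mL = 2.992.
xylose: 6.99 g × (748 mL / 250 mL) = 20.91 g
arabinose: 6.54 g × (748 mL / 250 mL) = 19.57 g
biotin: 0.458 mg × (748 mL / 250 mL) = 1.37 mg
boric acid: 5.06 mg × (748 mL / 250 mL) = 15.14 mg
L-glutamine: 0.235 g × (748 mL / 250 mL) = 0.70 g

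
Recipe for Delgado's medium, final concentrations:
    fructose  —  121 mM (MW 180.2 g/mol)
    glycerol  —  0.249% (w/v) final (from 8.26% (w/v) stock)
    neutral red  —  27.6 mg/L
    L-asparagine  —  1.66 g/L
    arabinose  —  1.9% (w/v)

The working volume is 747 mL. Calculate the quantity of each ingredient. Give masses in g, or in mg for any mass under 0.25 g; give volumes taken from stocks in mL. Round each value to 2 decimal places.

Target volume = 747 mL = 0.747 L.
fructose: 121 mmol/L × 180.2 g/mol × 0.747 L ÷ 1000 = 16.29 g
glycerol: dilute stock: 0.249% ÷ 8.26% × 747 mL = 22.52 mL
neutral red: 27.6 mg/L × 0.747 L = 20.62 mg
L-asparagine: 1.66 g/L × 0.747 L = 1.24 g
arabinose: 1.9% w/v = 19 g/L → 19 × 0.747 L = 14.19 g

fructose 16.29 g; glycerol 22.52 mL; neutral red 20.62 mg; L-asparagine 1.24 g; arabinose 14.19 g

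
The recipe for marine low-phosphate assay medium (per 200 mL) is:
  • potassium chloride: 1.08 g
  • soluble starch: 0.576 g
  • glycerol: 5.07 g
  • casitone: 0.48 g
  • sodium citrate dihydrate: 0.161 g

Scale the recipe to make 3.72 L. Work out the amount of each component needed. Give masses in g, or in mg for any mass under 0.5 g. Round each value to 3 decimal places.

Ratio of target to recipe volume: 3720 / 200 = 18.6.
potassium chloride: 1.08 g × (3720 mL / 200 mL) = 20.088 g
soluble starch: 0.576 g × (3720 mL / 200 mL) = 10.714 g
glycerol: 5.07 g × (3720 mL / 200 mL) = 94.302 g
casitone: 0.48 g × (3720 mL / 200 mL) = 8.928 g
sodium citrate dihydrate: 0.161 g × (3720 mL / 200 mL) = 2.995 g

potassium chloride 20.088 g; soluble starch 10.714 g; glycerol 94.302 g; casitone 8.928 g; sodium citrate dihydrate 2.995 g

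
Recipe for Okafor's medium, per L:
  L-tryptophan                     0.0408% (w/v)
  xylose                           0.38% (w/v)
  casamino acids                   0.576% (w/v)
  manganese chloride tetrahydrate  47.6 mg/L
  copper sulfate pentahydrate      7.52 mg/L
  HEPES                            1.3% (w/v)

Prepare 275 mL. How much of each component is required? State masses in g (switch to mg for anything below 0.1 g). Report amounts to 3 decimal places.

Working volume: 275 mL = 0.275 L.
L-tryptophan: 0.0408% w/v = 0.408 g/L → 0.408 × 0.275 L = 0.112 g
xylose: 0.38 g per 100 mL × 275 mL ÷ 100 = 1.045 g
casamino acids: 0.576% w/v = 5.76 g/L → 5.76 × 0.275 L = 1.584 g
manganese chloride tetrahydrate: 47.6 mg/L × 0.275 L = 13.090 mg
copper sulfate pentahydrate: 7.52 mg/L × 0.275 L = 2.068 mg
HEPES: 1.3% w/v = 13 g/L → 13 × 0.275 L = 3.575 g

L-tryptophan 0.112 g; xylose 1.045 g; casamino acids 1.584 g; manganese chloride tetrahydrate 13.090 mg; copper sulfate pentahydrate 2.068 mg; HEPES 3.575 g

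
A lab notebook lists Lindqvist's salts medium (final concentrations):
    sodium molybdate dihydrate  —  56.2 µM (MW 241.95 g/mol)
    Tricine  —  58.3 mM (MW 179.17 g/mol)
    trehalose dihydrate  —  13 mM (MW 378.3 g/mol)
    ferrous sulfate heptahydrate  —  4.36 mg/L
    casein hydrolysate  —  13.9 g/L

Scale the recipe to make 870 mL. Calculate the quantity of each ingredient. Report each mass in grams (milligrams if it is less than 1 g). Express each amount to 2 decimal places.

Working volume: 870 mL = 0.87 L.
sodium molybdate dihydrate: 56.2 µmol/L × 241.95 g/mol × 0.87 L ÷ 1000 = 11.83 mg
Tricine: 58.3 mmol/L × 179.17 g/mol × 0.87 L ÷ 1000 = 9.09 g
trehalose dihydrate: 13 mmol/L × 378.3 g/mol × 0.87 L ÷ 1000 = 4.28 g
ferrous sulfate heptahydrate: 4.36 mg/L × 0.87 L = 3.79 mg
casein hydrolysate: 13.9 g/L × 0.87 L = 12.09 g

sodium molybdate dihydrate 11.83 mg; Tricine 9.09 g; trehalose dihydrate 4.28 g; ferrous sulfate heptahydrate 3.79 mg; casein hydrolysate 12.09 g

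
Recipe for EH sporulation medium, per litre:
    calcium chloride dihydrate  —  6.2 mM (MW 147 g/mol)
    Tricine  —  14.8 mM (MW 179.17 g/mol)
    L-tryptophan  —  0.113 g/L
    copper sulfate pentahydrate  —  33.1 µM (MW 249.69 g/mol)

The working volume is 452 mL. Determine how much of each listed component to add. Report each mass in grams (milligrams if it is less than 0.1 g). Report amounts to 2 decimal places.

calcium chloride dihydrate 0.41 g; Tricine 1.20 g; L-tryptophan 51.08 mg; copper sulfate pentahydrate 3.74 mg

Scale factor relative to 1 L: 0.452.
calcium chloride dihydrate: 6.2 mmol/L × 147 g/mol × 0.452 L ÷ 1000 = 0.41 g
Tricine: 14.8 mmol/L × 179.17 g/mol × 0.452 L ÷ 1000 = 1.20 g
L-tryptophan: 0.113 g/L × 0.452 L = 0.051076 g = 51.08 mg
copper sulfate pentahydrate: 33.1 µmol/L × 249.69 g/mol × 0.452 L ÷ 1000 = 3.74 mg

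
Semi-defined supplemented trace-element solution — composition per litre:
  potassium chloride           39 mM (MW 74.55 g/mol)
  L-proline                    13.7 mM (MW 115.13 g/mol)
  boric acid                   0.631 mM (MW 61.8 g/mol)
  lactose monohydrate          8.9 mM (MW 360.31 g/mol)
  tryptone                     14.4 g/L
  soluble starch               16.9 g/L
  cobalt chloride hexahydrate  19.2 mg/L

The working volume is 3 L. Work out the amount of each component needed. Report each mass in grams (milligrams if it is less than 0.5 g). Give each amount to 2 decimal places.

Working volume: 3 L.
potassium chloride: 39 mmol/L × 74.55 g/mol × 3 L ÷ 1000 = 8.72 g
L-proline: 13.7 mmol/L × 115.13 g/mol × 3 L ÷ 1000 = 4.73 g
boric acid: 0.631 mmol/L × 61.8 mg/mmol × 3 L = 116.99 mg
lactose monohydrate: 8.9 mmol/L × 360.31 g/mol × 3 L ÷ 1000 = 9.62 g
tryptone: 14.4 g/L × 3 L = 43.20 g
soluble starch: 16.9 g/L × 3 L = 50.70 g
cobalt chloride hexahydrate: 19.2 mg/L × 3 L = 57.60 mg

potassium chloride 8.72 g; L-proline 4.73 g; boric acid 116.99 mg; lactose monohydrate 9.62 g; tryptone 43.20 g; soluble starch 50.70 g; cobalt chloride hexahydrate 57.60 mg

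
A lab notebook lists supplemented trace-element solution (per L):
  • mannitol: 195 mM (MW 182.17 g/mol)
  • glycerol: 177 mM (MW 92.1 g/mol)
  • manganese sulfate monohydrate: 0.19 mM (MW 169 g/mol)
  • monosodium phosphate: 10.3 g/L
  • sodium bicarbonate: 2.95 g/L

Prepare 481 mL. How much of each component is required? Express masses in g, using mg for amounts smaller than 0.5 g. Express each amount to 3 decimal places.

mannitol 17.087 g; glycerol 7.841 g; manganese sulfate monohydrate 15.445 mg; monosodium phosphate 4.954 g; sodium bicarbonate 1.419 g

Target volume = 481 mL = 0.481 L.
mannitol: 195 mmol/L × 182.17 g/mol × 0.481 L ÷ 1000 = 17.087 g
glycerol: 177 mmol/L × 92.1 g/mol × 0.481 L ÷ 1000 = 7.841 g
manganese sulfate monohydrate: 0.19 mmol/L × 169 mg/mmol × 0.481 L = 15.445 mg
monosodium phosphate: 10.3 g/L × 0.481 L = 4.954 g
sodium bicarbonate: 2.95 g/L × 0.481 L = 1.419 g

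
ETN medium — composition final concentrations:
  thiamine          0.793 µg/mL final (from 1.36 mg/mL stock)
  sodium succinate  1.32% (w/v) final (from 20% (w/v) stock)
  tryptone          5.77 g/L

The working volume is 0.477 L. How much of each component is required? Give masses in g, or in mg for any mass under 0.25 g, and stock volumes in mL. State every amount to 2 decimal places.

thiamine 0.28 mL; sodium succinate 31.48 mL; tryptone 2.75 g

Scale factor relative to 1 L: 0.477.
thiamine: C1V1 = C2V2 → 0.793 µg/mL × 477 mL ÷ 1360 µg/mL = 0.28 mL
sodium succinate: dilute stock: 1.32% ÷ 20% × 477 mL = 31.48 mL
tryptone: 5.77 g/L × 0.477 L = 2.75 g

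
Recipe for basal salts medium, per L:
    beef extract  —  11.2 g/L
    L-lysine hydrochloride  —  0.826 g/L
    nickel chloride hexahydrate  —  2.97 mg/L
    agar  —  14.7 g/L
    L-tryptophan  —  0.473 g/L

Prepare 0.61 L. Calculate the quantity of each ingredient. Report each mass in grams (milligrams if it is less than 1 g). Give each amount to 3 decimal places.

Working volume: 0.61 L.
beef extract: 11.2 g/L × 0.61 L = 6.832 g
L-lysine hydrochloride: 0.826 g/L × 0.61 L = 0.50386 g = 503.860 mg
nickel chloride hexahydrate: 2.97 mg/L × 0.61 L = 1.812 mg
agar: 14.7 g/L × 0.61 L = 8.967 g
L-tryptophan: 0.473 g/L × 0.61 L = 0.28853 g = 288.530 mg

beef extract 6.832 g; L-lysine hydrochloride 503.860 mg; nickel chloride hexahydrate 1.812 mg; agar 8.967 g; L-tryptophan 288.530 mg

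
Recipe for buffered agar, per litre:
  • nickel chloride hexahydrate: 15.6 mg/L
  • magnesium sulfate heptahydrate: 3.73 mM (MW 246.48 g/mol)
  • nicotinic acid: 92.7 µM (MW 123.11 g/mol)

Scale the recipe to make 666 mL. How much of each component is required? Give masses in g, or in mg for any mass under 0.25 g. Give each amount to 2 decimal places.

Scale factor relative to 1 L: 0.666.
nickel chloride hexahydrate: 15.6 mg/L × 0.666 L = 10.39 mg
magnesium sulfate heptahydrate: 3.73 mmol/L × 246.48 g/mol × 0.666 L ÷ 1000 = 0.61 g
nicotinic acid: 92.7 µmol/L × 123.11 g/mol × 0.666 L ÷ 1000 = 7.60 mg

nickel chloride hexahydrate 10.39 mg; magnesium sulfate heptahydrate 0.61 g; nicotinic acid 7.60 mg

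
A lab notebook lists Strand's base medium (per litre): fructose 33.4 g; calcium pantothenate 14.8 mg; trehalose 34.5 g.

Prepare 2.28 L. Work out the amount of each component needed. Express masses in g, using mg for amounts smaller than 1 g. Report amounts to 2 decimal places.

Scale factor = 2280 mL / 1000 mL = 2.28.
fructose: 33.4 g × (2280 mL / 1000 mL) = 76.15 g
calcium pantothenate: 14.8 mg × (2280 mL / 1000 mL) = 33.74 mg
trehalose: 34.5 g × (2280 mL / 1000 mL) = 78.66 g

fructose 76.15 g; calcium pantothenate 33.74 mg; trehalose 78.66 g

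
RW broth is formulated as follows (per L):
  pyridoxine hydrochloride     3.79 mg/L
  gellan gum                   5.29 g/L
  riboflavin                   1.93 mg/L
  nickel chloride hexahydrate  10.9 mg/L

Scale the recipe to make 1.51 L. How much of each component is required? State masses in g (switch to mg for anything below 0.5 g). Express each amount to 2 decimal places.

Scale factor relative to 1 L: 1.51.
pyridoxine hydrochloride: 3.79 mg/L × 1.51 L = 5.72 mg
gellan gum: 5.29 g/L × 1.51 L = 7.99 g
riboflavin: 1.93 mg/L × 1.51 L = 2.91 mg
nickel chloride hexahydrate: 10.9 mg/L × 1.51 L = 16.46 mg

pyridoxine hydrochloride 5.72 mg; gellan gum 7.99 g; riboflavin 2.91 mg; nickel chloride hexahydrate 16.46 mg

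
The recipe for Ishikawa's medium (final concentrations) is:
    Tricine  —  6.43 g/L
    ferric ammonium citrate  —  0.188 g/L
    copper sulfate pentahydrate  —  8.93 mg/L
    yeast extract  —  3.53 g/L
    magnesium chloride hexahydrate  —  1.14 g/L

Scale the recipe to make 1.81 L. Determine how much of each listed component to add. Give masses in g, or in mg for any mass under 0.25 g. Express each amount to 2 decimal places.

Tricine 11.64 g; ferric ammonium citrate 0.34 g; copper sulfate pentahydrate 16.16 mg; yeast extract 6.39 g; magnesium chloride hexahydrate 2.06 g

Scale factor relative to 1 L: 1.81.
Tricine: 6.43 g/L × 1.81 L = 11.64 g
ferric ammonium citrate: 0.188 g/L × 1.81 L = 0.34 g
copper sulfate pentahydrate: 8.93 mg/L × 1.81 L = 16.16 mg
yeast extract: 3.53 g/L × 1.81 L = 6.39 g
magnesium chloride hexahydrate: 1.14 g/L × 1.81 L = 2.06 g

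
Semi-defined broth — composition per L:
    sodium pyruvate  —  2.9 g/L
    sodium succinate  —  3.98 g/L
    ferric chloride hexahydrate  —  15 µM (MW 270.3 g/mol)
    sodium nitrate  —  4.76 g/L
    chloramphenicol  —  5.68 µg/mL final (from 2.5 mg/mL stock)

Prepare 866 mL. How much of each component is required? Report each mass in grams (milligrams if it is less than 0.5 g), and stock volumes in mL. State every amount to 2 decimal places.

Working volume: 866 mL = 0.866 L.
sodium pyruvate: 2.9 g/L × 0.866 L = 2.51 g
sodium succinate: 3.98 g/L × 0.866 L = 3.45 g
ferric chloride hexahydrate: 15 µmol/L × 270.3 g/mol × 0.866 L ÷ 1000 = 3.51 mg
sodium nitrate: 4.76 g/L × 0.866 L = 4.12 g
chloramphenicol: V = C2·V2/C1 = 5.68 µg/mL × 866 mL ÷ 2500 µg/mL = 1.97 mL

sodium pyruvate 2.51 g; sodium succinate 3.45 g; ferric chloride hexahydrate 3.51 mg; sodium nitrate 4.12 g; chloramphenicol 1.97 mL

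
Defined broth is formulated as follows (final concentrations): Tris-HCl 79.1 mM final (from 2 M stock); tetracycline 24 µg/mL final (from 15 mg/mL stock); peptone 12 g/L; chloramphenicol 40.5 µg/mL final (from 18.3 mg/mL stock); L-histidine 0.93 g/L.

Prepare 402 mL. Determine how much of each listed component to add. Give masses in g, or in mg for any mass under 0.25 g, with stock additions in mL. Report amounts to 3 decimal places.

Tris-HCl 15.899 mL; tetracycline 0.643 mL; peptone 4.824 g; chloramphenicol 0.890 mL; L-histidine 0.374 g

Scale factor relative to 1 L: 0.402.
Tris-HCl: V = C2·V2/C1 = 79.1 mM × 402 mL ÷ 2000 mM = 15.899 mL
tetracycline: dilute stock: 24 µg/mL × 402 mL ÷ 15000 µg/mL = 0.643 mL
peptone: 12 g/L × 0.402 L = 4.824 g
chloramphenicol: C1V1 = C2V2 → 40.5 µg/mL × 402 mL ÷ 18300 µg/mL = 0.890 mL
L-histidine: 0.93 g/L × 0.402 L = 0.374 g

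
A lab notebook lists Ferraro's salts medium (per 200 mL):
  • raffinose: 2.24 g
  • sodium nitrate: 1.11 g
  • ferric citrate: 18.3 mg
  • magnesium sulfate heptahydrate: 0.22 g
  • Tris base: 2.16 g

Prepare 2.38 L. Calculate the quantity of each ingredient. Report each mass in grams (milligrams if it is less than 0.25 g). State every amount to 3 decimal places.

Scale factor = 2380 mL / 200 mL = 11.9.
raffinose: 2.24 g × (2380 mL / 200 mL) = 26.656 g
sodium nitrate: 1.11 g × (2380 mL / 200 mL) = 13.209 g
ferric citrate: 18.3 mg × (2380 mL / 200 mL) = 217.770 mg
magnesium sulfate heptahydrate: 0.22 g × (2380 mL / 200 mL) = 2.618 g
Tris base: 2.16 g × (2380 mL / 200 mL) = 25.704 g

raffinose 26.656 g; sodium nitrate 13.209 g; ferric citrate 217.770 mg; magnesium sulfate heptahydrate 2.618 g; Tris base 25.704 g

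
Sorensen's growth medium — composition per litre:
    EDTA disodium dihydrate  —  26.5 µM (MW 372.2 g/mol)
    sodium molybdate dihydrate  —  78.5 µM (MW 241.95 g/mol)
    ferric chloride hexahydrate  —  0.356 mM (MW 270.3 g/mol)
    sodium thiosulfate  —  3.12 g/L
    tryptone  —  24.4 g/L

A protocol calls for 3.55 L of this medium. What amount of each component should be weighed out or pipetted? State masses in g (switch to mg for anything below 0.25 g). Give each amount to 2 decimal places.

EDTA disodium dihydrate 35.01 mg; sodium molybdate dihydrate 67.43 mg; ferric chloride hexahydrate 0.34 g; sodium thiosulfate 11.08 g; tryptone 86.62 g

Scale factor relative to 1 L: 3.55.
EDTA disodium dihydrate: 26.5 µmol/L × 372.2 g/mol × 3.55 L ÷ 1000 = 35.01 mg
sodium molybdate dihydrate: 78.5 µmol/L × 241.95 g/mol × 3.55 L ÷ 1000 = 67.43 mg
ferric chloride hexahydrate: 0.356 mmol/L × 270.3 g/mol × 3.55 L ÷ 1000 = 0.34 g
sodium thiosulfate: 3.12 g/L × 3.55 L = 11.08 g
tryptone: 24.4 g/L × 3.55 L = 86.62 g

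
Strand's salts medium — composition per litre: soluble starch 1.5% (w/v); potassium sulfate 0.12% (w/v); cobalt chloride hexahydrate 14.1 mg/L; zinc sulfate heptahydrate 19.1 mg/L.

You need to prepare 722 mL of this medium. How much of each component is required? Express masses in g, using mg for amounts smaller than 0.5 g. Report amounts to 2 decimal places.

soluble starch 10.83 g; potassium sulfate 0.87 g; cobalt chloride hexahydrate 10.18 mg; zinc sulfate heptahydrate 13.79 mg

Target volume = 722 mL = 0.722 L.
soluble starch: 1.5 g per 100 mL × 722 mL ÷ 100 = 10.83 g
potassium sulfate: 0.12 g per 100 mL × 722 mL ÷ 100 = 0.87 g
cobalt chloride hexahydrate: 14.1 mg/L × 0.722 L = 10.18 mg
zinc sulfate heptahydrate: 19.1 mg/L × 0.722 L = 13.79 mg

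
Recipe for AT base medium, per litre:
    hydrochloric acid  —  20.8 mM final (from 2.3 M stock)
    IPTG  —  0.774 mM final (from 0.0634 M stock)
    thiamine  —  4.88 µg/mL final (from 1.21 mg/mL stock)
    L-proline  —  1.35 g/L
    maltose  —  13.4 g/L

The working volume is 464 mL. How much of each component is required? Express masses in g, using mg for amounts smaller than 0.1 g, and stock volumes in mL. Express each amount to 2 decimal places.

hydrochloric acid 4.20 mL; IPTG 5.66 mL; thiamine 1.87 mL; L-proline 0.63 g; maltose 6.22 g

Scale factor relative to 1 L: 0.464.
hydrochloric acid: C1V1 = C2V2 → 20.8 mM × 464 mL ÷ 2300 mM = 4.20 mL
IPTG: dilute stock: 0.774 mM × 464 mL ÷ 63.4 mM = 5.66 mL
thiamine: C1V1 = C2V2 → 4.88 µg/mL × 464 mL ÷ 1210 µg/mL = 1.87 mL
L-proline: 1.35 g/L × 0.464 L = 0.63 g
maltose: 13.4 g/L × 0.464 L = 6.22 g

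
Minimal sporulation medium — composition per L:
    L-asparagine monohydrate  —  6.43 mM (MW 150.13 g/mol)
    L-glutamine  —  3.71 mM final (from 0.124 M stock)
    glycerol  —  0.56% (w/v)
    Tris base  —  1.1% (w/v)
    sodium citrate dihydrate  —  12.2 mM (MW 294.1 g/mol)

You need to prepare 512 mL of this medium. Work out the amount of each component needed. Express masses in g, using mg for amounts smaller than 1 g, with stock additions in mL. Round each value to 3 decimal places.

Target volume = 512 mL = 0.512 L.
L-asparagine monohydrate: 6.43 mmol/L × 150.13 mg/mmol × 0.512 L = 494.252 mg
L-glutamine: V = C2·V2/C1 = 3.71 mM × 512 mL ÷ 124 mM = 15.319 mL
glycerol: 0.56 g per 100 mL × 512 mL ÷ 100 = 2.867 g
Tris base: 1.1% w/v = 11 g/L → 11 × 0.512 L = 5.632 g
sodium citrate dihydrate: 12.2 mmol/L × 294.1 g/mol × 0.512 L ÷ 1000 = 1.837 g

L-asparagine monohydrate 494.252 mg; L-glutamine 15.319 mL; glycerol 2.867 g; Tris base 5.632 g; sodium citrate dihydrate 1.837 g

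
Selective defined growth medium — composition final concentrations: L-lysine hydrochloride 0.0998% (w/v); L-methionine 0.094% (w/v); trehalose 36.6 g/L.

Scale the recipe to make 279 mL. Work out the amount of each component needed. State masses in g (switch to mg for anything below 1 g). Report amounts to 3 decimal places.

Target volume = 279 mL = 0.279 L.
L-lysine hydrochloride: 0.0998 g per 100 mL × 279 mL ÷ 100 = 0.278442 g = 278.442 mg
L-methionine: 0.094% w/v = 0.94 g/L → 0.94 × 0.279 L = 0.26226 g = 262.260 mg
trehalose: 36.6 g/L × 0.279 L = 10.211 g

L-lysine hydrochloride 278.442 mg; L-methionine 262.260 mg; trehalose 10.211 g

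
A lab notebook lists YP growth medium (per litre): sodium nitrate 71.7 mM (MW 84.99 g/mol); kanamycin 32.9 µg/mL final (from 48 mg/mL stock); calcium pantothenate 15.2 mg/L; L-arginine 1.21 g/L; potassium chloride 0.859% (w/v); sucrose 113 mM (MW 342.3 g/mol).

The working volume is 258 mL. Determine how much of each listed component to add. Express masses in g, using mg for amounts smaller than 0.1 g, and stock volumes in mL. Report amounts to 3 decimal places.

sodium nitrate 1.572 g; kanamycin 0.177 mL; calcium pantothenate 3.922 mg; L-arginine 0.312 g; potassium chloride 2.216 g; sucrose 9.979 g

Scale factor relative to 1 L: 0.258.
sodium nitrate: 71.7 mmol/L × 84.99 g/mol × 0.258 L ÷ 1000 = 1.572 g
kanamycin: dilute stock: 32.9 µg/mL × 258 mL ÷ 48000 µg/mL = 0.177 mL
calcium pantothenate: 15.2 mg/L × 0.258 L = 3.922 mg
L-arginine: 1.21 g/L × 0.258 L = 0.312 g
potassium chloride: 0.859 g per 100 mL × 258 mL ÷ 100 = 2.216 g
sucrose: 113 mmol/L × 342.3 g/mol × 0.258 L ÷ 1000 = 9.979 g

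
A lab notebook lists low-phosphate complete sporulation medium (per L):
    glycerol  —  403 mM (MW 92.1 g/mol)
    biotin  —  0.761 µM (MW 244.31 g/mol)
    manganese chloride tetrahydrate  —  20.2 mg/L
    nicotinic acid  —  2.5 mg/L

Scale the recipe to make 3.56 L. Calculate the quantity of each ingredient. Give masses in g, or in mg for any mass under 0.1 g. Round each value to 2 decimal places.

Working volume: 3.56 L.
glycerol: 403 mmol/L × 92.1 g/mol × 3.56 L ÷ 1000 = 132.13 g
biotin: 0.761 µmol/L × 244.31 g/mol × 3.56 L ÷ 1000 = 0.66 mg
manganese chloride tetrahydrate: 20.2 mg/L × 3.56 L = 71.91 mg
nicotinic acid: 2.5 mg/L × 3.56 L = 8.90 mg

glycerol 132.13 g; biotin 0.66 mg; manganese chloride tetrahydrate 71.91 mg; nicotinic acid 8.90 mg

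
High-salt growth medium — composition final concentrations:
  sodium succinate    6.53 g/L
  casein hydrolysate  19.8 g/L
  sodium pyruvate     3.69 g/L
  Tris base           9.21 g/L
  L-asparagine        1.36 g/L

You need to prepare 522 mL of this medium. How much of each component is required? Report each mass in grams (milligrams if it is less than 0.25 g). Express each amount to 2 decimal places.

sodium succinate 3.41 g; casein hydrolysate 10.34 g; sodium pyruvate 1.93 g; Tris base 4.81 g; L-asparagine 0.71 g

Target volume = 522 mL = 0.522 L.
sodium succinate: 6.53 g/L × 0.522 L = 3.41 g
casein hydrolysate: 19.8 g/L × 0.522 L = 10.34 g
sodium pyruvate: 3.69 g/L × 0.522 L = 1.93 g
Tris base: 9.21 g/L × 0.522 L = 4.81 g
L-asparagine: 1.36 g/L × 0.522 L = 0.71 g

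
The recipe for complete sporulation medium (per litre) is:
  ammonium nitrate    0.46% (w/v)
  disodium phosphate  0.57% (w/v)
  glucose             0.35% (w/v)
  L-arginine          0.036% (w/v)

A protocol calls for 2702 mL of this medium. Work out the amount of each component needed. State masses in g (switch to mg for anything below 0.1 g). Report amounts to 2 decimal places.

ammonium nitrate 12.43 g; disodium phosphate 15.40 g; glucose 9.46 g; L-arginine 0.97 g

Working volume: 2702 mL = 2.702 L.
ammonium nitrate: 0.46 g per 100 mL × 2702 mL ÷ 100 = 12.43 g
disodium phosphate: 0.57 g per 100 mL × 2702 mL ÷ 100 = 15.40 g
glucose: 0.35 g per 100 mL × 2702 mL ÷ 100 = 9.46 g
L-arginine: 0.036 g per 100 mL × 2702 mL ÷ 100 = 0.97 g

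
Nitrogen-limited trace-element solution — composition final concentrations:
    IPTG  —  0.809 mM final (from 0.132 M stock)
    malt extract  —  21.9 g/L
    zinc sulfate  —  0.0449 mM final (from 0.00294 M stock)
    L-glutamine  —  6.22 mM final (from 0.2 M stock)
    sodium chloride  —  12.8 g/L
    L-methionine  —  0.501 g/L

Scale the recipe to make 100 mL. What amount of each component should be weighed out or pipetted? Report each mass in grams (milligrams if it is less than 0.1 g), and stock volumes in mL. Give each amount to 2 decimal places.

Scale factor relative to 1 L: 0.1.
IPTG: dilute stock: 0.809 mM × 100 mL ÷ 132 mM = 0.61 mL
malt extract: 21.9 g/L × 0.1 L = 2.19 g
zinc sulfate: C1V1 = C2V2 → 0.0449 mM × 100 mL ÷ 2.94 mM = 1.53 mL
L-glutamine: V = C2·V2/C1 = 6.22 mM × 100 mL ÷ 200 mM = 3.11 mL
sodium chloride: 12.8 g/L × 0.1 L = 1.28 g
L-methionine: 0.501 g/L × 0.1 L = 0.0501 g = 50.10 mg

IPTG 0.61 mL; malt extract 2.19 g; zinc sulfate 1.53 mL; L-glutamine 3.11 mL; sodium chloride 1.28 g; L-methionine 50.10 mg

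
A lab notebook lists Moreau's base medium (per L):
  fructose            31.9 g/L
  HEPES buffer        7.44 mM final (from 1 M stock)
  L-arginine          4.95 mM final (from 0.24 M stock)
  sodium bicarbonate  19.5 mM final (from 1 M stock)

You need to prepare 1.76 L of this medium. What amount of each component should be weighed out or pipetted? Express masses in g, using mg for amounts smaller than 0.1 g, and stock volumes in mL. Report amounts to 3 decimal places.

Working volume: 1.76 L.
fructose: 31.9 g/L × 1.76 L = 56.144 g
HEPES buffer: dilute stock: 7.44 mM × 1760 mL ÷ 1000 mM = 13.094 mL
L-arginine: dilute stock: 4.95 mM × 1760 mL ÷ 240 mM = 36.300 mL
sodium bicarbonate: V = C2·V2/C1 = 19.5 mM × 1760 mL ÷ 1000 mM = 34.320 mL

fructose 56.144 g; HEPES buffer 13.094 mL; L-arginine 36.300 mL; sodium bicarbonate 34.320 mL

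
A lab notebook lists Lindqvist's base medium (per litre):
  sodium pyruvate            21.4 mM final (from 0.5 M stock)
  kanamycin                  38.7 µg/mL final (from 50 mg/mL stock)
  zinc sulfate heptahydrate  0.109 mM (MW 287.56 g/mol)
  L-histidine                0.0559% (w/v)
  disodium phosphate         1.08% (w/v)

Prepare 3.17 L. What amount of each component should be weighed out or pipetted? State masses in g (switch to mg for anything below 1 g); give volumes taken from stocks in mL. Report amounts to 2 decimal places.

sodium pyruvate 135.68 mL; kanamycin 2.45 mL; zinc sulfate heptahydrate 99.36 mg; L-histidine 1.77 g; disodium phosphate 34.24 g

Working volume: 3.17 L.
sodium pyruvate: dilute stock: 21.4 mM × 3170 mL ÷ 500 mM = 135.68 mL
kanamycin: dilute stock: 38.7 µg/mL × 3170 mL ÷ 50000 µg/mL = 2.45 mL
zinc sulfate heptahydrate: 0.109 mmol/L × 287.56 mg/mmol × 3.17 L = 99.36 mg
L-histidine: 0.0559% w/v = 0.559 g/L → 0.559 × 3.17 L = 1.77 g
disodium phosphate: 1.08 g per 100 mL × 3170 mL ÷ 100 = 34.24 g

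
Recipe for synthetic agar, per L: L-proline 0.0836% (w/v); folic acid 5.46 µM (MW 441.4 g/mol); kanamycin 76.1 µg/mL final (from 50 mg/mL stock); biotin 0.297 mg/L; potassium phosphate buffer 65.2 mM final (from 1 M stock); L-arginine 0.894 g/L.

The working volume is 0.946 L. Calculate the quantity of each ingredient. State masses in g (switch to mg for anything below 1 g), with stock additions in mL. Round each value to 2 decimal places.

Scale factor relative to 1 L: 0.946.
L-proline: 0.0836 g per 100 mL × 946 mL ÷ 100 = 0.790856 g = 790.86 mg
folic acid: 5.46 µmol/L × 441.4 g/mol × 0.946 L ÷ 1000 = 2.28 mg
kanamycin: V = C2·V2/C1 = 76.1 µg/mL × 946 mL ÷ 50000 µg/mL = 1.44 mL
biotin: 0.297 mg/L × 0.946 L = 0.28 mg
potassium phosphate buffer: dilute stock: 65.2 mM × 946 mL ÷ 1000 mM = 61.68 mL
L-arginine: 0.894 g/L × 0.946 L = 0.845724 g = 845.72 mg

L-proline 790.86 mg; folic acid 2.28 mg; kanamycin 1.44 mL; biotin 0.28 mg; potassium phosphate buffer 61.68 mL; L-arginine 845.72 mg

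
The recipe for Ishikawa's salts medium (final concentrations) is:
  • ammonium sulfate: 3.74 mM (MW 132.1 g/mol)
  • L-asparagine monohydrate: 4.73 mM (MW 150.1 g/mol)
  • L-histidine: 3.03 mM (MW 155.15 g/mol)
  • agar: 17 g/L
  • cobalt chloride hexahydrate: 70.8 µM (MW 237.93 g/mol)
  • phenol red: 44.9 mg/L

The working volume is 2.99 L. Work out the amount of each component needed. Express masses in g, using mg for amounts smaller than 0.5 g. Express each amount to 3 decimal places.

ammonium sulfate 1.477 g; L-asparagine monohydrate 2.123 g; L-histidine 1.406 g; agar 50.830 g; cobalt chloride hexahydrate 50.368 mg; phenol red 134.251 mg

Scale factor relative to 1 L: 2.99.
ammonium sulfate: 3.74 mmol/L × 132.1 g/mol × 2.99 L ÷ 1000 = 1.477 g
L-asparagine monohydrate: 4.73 mmol/L × 150.1 g/mol × 2.99 L ÷ 1000 = 2.123 g
L-histidine: 3.03 mmol/L × 155.15 g/mol × 2.99 L ÷ 1000 = 1.406 g
agar: 17 g/L × 2.99 L = 50.830 g
cobalt chloride hexahydrate: 70.8 µmol/L × 237.93 g/mol × 2.99 L ÷ 1000 = 50.368 mg
phenol red: 44.9 mg/L × 2.99 L = 134.251 mg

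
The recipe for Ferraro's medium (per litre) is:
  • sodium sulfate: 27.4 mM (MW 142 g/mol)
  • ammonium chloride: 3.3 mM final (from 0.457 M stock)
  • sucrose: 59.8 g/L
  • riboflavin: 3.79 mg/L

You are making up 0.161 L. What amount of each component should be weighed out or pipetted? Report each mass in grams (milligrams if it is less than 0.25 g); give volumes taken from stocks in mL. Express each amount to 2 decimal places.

sodium sulfate 0.63 g; ammonium chloride 1.16 mL; sucrose 9.63 g; riboflavin 0.61 mg

Working volume: 0.161 L.
sodium sulfate: 27.4 mmol/L × 142 g/mol × 0.161 L ÷ 1000 = 0.63 g
ammonium chloride: C1V1 = C2V2 → 3.3 mM × 161 mL ÷ 457 mM = 1.16 mL
sucrose: 59.8 g/L × 0.161 L = 9.63 g
riboflavin: 3.79 mg/L × 0.161 L = 0.61 mg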